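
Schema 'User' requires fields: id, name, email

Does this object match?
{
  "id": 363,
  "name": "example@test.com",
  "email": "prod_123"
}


Checking required fields... All present.
Valid - all required fields present


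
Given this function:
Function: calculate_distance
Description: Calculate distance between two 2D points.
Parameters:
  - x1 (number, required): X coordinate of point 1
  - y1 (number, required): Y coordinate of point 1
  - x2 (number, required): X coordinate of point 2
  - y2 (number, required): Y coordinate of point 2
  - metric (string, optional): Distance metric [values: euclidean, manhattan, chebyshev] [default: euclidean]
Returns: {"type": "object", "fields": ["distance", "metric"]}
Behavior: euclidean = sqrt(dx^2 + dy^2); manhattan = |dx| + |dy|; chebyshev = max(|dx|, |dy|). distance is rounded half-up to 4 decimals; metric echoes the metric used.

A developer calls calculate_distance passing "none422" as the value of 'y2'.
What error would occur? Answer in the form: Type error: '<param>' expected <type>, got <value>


Spec: 'y2' is declared as number; "none422" is a string.
Type error: 'y2' expected number, got "none422"


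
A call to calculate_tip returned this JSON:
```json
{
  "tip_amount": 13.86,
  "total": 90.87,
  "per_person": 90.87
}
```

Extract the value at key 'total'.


90.87


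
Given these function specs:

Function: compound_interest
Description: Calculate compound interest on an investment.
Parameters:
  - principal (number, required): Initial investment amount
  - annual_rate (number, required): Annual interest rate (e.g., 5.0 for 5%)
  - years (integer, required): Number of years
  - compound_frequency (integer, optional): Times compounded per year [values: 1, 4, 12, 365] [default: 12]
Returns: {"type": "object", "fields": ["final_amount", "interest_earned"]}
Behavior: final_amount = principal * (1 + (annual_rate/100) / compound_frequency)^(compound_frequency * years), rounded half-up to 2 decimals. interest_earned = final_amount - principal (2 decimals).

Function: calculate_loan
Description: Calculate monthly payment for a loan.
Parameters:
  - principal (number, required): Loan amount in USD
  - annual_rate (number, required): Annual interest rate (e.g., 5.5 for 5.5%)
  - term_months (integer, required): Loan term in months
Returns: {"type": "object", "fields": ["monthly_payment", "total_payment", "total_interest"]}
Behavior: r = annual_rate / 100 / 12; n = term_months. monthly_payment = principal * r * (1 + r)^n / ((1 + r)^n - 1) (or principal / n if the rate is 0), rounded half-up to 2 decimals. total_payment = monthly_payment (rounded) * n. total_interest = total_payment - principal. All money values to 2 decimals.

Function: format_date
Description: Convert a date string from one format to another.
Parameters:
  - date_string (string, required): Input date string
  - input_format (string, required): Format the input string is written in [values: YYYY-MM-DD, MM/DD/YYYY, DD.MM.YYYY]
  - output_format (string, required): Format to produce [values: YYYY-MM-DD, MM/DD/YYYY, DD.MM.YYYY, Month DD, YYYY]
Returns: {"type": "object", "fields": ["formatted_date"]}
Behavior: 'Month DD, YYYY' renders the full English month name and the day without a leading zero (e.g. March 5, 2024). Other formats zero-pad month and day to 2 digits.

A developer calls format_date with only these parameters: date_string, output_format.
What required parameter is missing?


Required parameters: date_string, input_format, output_format
Provided: date_string, output_format
Missing: input_format
input_format


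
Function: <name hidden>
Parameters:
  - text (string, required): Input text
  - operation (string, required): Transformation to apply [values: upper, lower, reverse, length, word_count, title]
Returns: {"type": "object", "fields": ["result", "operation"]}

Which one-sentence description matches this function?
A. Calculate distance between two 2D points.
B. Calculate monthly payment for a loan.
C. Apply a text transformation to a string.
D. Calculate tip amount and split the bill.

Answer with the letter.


Parameters text, operation and return ["result", "operation"] fit: Apply a text transformation to a string.
C


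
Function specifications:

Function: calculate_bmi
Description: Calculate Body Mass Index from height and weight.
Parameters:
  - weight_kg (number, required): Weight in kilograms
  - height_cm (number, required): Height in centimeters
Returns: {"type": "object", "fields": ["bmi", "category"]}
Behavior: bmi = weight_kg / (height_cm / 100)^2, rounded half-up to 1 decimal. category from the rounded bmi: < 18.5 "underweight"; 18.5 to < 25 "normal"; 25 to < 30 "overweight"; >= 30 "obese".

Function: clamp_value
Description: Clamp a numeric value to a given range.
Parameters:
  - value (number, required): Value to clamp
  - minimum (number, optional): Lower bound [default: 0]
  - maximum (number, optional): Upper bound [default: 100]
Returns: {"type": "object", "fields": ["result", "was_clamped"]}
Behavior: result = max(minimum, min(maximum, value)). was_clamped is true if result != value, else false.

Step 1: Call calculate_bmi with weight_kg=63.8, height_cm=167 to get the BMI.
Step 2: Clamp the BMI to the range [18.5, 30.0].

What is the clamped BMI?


Step 1: calculate_bmi(weight_kg=63.8, height_cm=167)
  height_m = 167 / 100 = 1.67
  bmi = 63.8 / 1.67^2 = 63.8 / 2.7889 = 22.876403 -> 22.9
  18.5 <= 22.9 < 25 -> normal
  -> bmi = 22.9
Step 2: clamp_value(value=22.9, minimum=18.5, maximum=30.0)
  result = max(18.5, min(30.0, 22.9)) = max(18.5, 22.9) = 22.9
  was_clamped = (22.9 != 22.9) = false
  -> result = 22.9
22.9


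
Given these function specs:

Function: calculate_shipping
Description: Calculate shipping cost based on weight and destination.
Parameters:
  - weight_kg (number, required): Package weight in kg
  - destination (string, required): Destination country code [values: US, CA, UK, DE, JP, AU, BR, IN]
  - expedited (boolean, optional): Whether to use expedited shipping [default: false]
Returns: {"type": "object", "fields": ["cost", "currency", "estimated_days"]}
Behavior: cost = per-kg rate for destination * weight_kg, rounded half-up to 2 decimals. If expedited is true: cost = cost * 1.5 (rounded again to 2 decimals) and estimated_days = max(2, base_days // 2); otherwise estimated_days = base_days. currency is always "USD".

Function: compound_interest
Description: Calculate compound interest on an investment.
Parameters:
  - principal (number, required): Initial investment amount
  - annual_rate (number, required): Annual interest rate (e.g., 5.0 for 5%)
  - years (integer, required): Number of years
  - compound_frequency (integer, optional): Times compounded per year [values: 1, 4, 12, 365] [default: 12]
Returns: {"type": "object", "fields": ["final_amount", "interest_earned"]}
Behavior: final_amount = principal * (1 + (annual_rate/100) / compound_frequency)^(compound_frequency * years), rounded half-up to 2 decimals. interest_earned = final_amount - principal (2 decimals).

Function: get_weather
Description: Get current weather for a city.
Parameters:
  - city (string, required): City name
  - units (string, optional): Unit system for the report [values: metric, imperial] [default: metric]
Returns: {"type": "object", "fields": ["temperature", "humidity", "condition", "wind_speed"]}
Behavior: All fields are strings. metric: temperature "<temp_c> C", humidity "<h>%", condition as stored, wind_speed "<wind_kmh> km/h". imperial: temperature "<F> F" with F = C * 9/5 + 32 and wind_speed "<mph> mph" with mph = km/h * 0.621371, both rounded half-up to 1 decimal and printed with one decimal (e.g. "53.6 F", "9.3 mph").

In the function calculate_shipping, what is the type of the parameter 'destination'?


The calculate_shipping spec declares:
  - destination (string, required): Destination country code [values: US, CA, UK, DE, JP, AU, BR, IN]
Type:
string


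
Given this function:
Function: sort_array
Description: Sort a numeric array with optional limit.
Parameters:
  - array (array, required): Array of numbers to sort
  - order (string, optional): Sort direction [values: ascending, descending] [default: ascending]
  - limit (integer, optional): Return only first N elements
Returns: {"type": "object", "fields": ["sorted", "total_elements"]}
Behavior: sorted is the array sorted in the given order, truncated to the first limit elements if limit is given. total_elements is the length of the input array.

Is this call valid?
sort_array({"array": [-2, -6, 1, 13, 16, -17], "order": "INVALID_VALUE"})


Checking parameter values...
Parameter 'order' has value 'INVALID_VALUE' not in allowed: ascending, descending
Invalid - 'order' must be one of ascending, descending


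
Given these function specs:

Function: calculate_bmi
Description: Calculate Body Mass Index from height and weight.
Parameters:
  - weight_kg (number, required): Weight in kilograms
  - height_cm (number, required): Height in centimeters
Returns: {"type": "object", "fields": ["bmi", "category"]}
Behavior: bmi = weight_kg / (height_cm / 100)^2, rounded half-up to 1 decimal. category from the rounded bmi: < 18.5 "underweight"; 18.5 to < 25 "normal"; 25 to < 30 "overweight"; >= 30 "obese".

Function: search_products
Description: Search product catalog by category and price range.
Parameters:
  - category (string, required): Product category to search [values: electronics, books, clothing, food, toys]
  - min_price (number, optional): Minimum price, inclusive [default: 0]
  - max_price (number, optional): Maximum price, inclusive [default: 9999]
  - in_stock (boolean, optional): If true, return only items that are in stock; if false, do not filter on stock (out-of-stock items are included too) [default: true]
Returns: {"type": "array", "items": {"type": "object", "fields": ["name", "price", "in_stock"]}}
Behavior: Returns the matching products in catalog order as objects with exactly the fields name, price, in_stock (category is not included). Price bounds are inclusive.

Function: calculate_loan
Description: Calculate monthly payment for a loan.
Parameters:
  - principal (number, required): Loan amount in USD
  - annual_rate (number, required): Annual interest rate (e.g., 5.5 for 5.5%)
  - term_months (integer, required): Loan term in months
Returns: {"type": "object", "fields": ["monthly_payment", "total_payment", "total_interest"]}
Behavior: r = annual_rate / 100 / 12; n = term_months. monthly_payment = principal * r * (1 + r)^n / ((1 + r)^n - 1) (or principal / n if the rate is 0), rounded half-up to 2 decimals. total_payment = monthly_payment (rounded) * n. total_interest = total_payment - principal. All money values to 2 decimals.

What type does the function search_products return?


The search_products spec declares Returns: {"type": "array", "items": {"type": "object", "fields": ["name", "price", "in_stock"]}}
Type:
array


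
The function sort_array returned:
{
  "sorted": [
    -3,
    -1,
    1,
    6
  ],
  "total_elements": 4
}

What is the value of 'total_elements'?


4


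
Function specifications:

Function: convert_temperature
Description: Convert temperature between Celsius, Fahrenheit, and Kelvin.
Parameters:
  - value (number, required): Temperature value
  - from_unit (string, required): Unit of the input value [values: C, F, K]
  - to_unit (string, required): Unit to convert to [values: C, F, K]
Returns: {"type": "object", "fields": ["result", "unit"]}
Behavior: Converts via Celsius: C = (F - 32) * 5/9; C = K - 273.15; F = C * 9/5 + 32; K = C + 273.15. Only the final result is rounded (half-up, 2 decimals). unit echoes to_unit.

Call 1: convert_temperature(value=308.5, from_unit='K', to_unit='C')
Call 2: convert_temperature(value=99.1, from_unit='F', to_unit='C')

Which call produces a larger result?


Call 1:
  To C: 308.5 - 273.15 = 35.35
  Target is C: 35.35
  Round to 2 decimals: 35.35
  -> 35.35 C
Call 2:
  To C: (99.1 - 32) * 5/9 = 37.277778
  Target is C: 37.277778
  Round to 2 decimals: 37.28
  -> 37.28 C
Call 2 (37.28 C)


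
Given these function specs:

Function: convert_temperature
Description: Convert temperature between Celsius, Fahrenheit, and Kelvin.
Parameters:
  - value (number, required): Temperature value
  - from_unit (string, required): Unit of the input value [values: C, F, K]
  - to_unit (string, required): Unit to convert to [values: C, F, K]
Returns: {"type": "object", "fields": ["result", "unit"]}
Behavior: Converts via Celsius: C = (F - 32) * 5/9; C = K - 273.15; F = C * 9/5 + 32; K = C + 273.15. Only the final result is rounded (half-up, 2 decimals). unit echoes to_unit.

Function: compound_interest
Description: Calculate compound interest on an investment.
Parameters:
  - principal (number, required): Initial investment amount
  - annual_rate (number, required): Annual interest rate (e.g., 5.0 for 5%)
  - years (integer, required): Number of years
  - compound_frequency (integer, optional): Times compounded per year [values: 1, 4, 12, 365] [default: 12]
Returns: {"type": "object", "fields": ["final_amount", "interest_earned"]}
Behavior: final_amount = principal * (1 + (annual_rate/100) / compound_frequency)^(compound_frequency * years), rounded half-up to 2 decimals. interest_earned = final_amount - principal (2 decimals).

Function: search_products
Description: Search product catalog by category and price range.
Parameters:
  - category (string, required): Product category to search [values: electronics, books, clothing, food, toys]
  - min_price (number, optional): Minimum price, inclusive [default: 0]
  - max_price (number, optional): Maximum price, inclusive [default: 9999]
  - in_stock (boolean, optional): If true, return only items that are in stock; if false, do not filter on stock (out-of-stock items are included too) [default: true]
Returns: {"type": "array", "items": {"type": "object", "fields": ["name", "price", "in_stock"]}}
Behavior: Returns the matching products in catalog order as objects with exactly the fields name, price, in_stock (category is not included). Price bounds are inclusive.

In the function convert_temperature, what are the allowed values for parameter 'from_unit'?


The convert_temperature spec declares:
  - from_unit (string, required): Unit of the input value [values: C, F, K]
Allowed values:
C, F, K


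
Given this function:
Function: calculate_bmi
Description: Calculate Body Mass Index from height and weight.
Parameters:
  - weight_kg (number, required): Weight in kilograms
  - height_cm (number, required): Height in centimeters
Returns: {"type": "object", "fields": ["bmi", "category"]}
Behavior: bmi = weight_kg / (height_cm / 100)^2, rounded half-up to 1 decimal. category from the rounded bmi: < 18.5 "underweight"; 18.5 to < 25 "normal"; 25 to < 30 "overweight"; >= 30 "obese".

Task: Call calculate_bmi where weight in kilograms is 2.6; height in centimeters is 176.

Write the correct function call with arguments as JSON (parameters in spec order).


Mapping each described value to its parameter name:
  'Weight in kilograms' -> weight_kg = 2.6
  'Height in centimeters' -> height_cm = 176
calculate_bmi({"weight_kg": 2.6, "height_cm": 176})


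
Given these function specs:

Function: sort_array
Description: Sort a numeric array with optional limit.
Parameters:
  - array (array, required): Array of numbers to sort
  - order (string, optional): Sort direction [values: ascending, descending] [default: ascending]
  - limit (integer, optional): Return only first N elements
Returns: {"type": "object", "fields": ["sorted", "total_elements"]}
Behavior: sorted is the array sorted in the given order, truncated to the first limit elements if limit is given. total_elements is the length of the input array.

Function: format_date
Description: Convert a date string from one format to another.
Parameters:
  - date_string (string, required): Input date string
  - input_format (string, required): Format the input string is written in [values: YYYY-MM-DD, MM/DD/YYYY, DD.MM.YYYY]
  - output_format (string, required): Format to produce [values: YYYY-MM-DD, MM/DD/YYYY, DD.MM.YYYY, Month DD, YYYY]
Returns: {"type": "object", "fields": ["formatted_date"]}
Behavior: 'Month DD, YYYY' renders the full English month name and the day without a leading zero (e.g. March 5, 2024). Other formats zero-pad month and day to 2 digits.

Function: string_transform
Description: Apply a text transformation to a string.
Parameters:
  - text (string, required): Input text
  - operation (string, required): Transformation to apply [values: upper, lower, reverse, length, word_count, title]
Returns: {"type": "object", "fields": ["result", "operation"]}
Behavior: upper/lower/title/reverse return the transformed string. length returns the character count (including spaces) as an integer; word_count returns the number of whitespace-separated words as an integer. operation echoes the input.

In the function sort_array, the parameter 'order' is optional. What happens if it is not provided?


The sort_array spec declares:
  - order (string, optional): Sort direction [values: ascending, descending] [default: ascending]
It defaults to ascending


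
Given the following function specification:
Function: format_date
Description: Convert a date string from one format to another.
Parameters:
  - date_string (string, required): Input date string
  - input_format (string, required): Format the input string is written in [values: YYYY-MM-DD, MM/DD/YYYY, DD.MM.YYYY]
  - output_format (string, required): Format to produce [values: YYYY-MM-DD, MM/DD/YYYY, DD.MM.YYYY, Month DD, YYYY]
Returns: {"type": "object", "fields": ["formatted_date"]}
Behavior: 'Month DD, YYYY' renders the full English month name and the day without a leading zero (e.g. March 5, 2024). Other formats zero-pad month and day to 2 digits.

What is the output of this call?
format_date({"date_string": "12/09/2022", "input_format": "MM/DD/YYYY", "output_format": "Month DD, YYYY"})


Parse '12/09/2022' as MM/DD/YYYY: year=2022, month=12, day=9
Month 12 = December
Render as Month DD, YYYY: December 9, 2022
Output:
{"formatted_date": "December 9, 2022"}


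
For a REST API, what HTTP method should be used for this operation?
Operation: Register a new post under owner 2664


GET = read, POST = create, PUT = update/replace, DELETE = remove
This operation is a create.
POST


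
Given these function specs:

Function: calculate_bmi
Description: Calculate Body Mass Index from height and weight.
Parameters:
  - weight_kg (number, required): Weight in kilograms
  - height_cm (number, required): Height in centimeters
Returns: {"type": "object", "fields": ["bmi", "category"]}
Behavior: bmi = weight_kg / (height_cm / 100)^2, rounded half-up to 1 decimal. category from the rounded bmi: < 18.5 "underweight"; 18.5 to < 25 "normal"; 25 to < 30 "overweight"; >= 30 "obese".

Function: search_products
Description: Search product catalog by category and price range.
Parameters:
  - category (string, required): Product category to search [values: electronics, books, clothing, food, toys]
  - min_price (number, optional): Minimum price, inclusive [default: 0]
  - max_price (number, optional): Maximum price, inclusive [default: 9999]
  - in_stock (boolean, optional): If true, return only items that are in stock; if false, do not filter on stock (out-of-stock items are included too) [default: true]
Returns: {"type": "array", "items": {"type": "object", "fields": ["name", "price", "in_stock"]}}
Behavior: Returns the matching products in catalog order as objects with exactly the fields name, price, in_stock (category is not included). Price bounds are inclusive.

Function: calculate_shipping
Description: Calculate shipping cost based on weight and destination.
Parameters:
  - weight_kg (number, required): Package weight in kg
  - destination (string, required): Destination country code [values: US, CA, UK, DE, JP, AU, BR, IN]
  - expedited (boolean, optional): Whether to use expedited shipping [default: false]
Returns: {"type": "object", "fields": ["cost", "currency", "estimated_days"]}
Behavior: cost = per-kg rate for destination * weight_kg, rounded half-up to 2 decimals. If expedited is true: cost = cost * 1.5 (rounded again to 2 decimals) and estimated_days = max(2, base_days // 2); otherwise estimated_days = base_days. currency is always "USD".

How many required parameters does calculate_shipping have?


Parameters of calculate_shipping: weight_kg (required), destination (required), expedited (optional)
Required count:
2


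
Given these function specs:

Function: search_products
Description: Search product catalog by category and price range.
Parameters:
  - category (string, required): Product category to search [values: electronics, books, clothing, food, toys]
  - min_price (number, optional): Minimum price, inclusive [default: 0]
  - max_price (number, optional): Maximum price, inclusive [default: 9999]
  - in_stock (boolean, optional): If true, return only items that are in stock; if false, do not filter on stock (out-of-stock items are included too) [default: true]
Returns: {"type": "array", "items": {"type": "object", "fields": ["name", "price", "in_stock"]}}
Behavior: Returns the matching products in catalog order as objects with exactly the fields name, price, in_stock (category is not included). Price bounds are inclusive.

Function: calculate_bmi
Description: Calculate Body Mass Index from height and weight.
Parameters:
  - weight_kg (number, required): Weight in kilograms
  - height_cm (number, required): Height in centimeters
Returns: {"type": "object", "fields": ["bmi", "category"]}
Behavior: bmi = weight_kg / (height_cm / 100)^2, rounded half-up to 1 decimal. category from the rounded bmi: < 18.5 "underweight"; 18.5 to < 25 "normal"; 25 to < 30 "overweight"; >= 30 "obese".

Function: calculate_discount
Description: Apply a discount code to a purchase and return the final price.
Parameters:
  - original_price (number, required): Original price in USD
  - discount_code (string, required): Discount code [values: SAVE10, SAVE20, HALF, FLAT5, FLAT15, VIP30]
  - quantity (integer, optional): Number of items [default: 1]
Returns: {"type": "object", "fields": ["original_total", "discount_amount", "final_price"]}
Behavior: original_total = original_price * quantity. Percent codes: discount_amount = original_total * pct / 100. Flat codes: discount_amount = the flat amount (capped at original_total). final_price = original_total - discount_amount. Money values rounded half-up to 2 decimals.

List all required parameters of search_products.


Parameters of search_products and their required/optional flag:
  category: required
  min_price: optional
  max_price: optional
  in_stock: optional
category


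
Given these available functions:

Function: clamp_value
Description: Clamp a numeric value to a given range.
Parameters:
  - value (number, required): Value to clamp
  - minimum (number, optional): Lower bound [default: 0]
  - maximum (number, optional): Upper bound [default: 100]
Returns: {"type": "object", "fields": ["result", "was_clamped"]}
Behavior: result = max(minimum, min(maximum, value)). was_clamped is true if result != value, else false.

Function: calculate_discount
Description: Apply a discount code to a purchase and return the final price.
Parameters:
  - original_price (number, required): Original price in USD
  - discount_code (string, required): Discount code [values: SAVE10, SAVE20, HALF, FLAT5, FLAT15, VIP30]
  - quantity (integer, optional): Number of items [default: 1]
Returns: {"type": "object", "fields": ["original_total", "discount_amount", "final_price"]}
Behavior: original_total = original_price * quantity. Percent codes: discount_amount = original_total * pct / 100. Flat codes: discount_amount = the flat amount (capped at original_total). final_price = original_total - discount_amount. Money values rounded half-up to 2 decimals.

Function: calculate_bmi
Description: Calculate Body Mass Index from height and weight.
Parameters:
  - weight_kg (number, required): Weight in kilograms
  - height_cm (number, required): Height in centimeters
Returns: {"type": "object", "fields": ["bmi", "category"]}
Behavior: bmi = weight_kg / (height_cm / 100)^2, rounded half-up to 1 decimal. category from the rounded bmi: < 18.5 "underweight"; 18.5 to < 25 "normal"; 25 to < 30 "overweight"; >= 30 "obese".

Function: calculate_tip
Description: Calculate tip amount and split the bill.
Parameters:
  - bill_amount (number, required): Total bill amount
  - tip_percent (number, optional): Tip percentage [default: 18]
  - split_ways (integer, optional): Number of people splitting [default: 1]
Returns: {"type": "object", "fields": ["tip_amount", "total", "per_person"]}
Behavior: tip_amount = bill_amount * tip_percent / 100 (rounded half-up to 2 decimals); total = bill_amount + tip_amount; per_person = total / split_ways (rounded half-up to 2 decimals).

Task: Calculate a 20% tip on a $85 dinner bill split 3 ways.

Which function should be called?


The task needs a function whose description is: Calculate tip amount and split the bill.
calculate_tip


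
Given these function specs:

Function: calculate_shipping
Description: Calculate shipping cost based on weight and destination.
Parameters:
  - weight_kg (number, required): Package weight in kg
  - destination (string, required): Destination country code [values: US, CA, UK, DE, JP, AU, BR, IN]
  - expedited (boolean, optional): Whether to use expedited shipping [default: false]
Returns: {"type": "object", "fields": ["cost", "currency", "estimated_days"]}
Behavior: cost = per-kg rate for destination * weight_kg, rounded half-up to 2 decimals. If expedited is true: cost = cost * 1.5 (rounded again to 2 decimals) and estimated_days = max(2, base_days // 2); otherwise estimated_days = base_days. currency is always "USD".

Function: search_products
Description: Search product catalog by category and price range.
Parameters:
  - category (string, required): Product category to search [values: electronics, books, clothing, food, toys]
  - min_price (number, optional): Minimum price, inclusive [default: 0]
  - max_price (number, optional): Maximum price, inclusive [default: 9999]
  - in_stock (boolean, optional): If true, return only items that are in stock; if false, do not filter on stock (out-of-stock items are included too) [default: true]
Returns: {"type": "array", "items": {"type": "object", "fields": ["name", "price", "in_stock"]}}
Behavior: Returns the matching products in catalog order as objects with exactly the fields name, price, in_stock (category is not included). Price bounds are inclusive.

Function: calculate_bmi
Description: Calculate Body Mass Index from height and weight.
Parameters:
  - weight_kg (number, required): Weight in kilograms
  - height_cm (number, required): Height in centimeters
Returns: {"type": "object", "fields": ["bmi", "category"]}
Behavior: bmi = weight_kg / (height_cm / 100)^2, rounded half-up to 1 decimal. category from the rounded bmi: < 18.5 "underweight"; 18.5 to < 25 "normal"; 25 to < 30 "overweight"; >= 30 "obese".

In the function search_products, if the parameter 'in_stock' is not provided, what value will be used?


The search_products spec declares:
  - in_stock (boolean, optional): If true, return only items that are in stock; if false, do not filter on stock (out-of-stock items are included too) [default: true]
Default:
true


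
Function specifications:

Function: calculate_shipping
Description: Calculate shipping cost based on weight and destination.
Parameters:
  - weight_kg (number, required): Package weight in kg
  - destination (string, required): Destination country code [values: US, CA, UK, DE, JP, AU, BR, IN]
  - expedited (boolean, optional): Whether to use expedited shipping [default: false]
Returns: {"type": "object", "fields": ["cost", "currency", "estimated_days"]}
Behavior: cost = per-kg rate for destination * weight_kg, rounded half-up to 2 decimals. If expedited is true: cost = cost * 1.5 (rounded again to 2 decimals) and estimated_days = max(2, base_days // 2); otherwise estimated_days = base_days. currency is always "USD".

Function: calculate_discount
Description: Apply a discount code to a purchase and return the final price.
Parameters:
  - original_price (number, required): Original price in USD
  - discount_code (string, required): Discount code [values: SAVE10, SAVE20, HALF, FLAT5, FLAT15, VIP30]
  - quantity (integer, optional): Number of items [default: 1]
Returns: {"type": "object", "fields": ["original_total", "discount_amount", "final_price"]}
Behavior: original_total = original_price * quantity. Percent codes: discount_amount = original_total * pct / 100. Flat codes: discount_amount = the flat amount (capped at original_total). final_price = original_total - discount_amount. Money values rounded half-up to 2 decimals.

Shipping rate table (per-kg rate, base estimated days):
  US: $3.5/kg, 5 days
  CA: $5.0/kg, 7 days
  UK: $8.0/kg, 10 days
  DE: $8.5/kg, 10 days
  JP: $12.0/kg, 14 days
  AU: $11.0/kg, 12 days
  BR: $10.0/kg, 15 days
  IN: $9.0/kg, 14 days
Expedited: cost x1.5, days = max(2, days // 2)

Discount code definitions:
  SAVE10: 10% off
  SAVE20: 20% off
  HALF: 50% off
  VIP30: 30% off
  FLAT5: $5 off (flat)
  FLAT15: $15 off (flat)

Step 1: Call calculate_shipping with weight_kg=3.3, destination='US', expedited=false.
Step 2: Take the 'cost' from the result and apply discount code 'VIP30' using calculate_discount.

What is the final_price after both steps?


Step 1: calculate_shipping(weight_kg=3.3, destination=US, expedited=false)
  Rate for US: $3.5/kg, base 5 days
  cost = 3.5 * 3.3 = 11.55 -> 11.55
  expedited not set/false: estimated_days = 5
  -> cost = 11.55 USD
Step 2: calculate_discount(original_price=11.55, discount_code=VIP30, quantity=1)
  original_total = 11.55 * 1 = 11.55
  VIP30 = 30% off: discount_amount = 11.55 * 30/100 = 3.465 -> 3.47
  final_price = 11.55 - 3.47 = 8.08
  -> final_price = 8.08
$8.08


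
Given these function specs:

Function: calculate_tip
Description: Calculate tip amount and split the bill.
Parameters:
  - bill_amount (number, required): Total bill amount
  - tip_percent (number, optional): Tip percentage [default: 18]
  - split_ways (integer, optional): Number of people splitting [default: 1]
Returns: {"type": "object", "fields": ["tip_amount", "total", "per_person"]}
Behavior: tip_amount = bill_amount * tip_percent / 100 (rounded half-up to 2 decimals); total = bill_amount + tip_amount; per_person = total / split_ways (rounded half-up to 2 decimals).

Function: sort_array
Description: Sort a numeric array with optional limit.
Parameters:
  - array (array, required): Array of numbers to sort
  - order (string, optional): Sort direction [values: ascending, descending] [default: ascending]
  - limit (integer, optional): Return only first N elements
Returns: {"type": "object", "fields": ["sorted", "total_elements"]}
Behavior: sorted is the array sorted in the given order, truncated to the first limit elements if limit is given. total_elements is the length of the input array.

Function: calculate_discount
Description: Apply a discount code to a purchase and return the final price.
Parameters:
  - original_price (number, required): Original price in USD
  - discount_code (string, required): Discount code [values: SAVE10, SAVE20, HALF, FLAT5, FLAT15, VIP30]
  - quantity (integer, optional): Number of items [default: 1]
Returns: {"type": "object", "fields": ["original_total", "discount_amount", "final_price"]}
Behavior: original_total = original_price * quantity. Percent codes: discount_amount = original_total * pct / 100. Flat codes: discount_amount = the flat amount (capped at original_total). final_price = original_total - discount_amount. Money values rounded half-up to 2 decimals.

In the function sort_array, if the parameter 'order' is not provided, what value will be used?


The sort_array spec declares:
  - order (string, optional): Sort direction [values: ascending, descending] [default: ascending]
Default:
ascending


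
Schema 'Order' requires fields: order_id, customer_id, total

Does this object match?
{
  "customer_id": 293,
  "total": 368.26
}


Checking required fields...
Missing: order_id
Invalid - missing required field 'order_id'


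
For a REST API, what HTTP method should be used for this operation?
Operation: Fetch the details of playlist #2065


GET = read, POST = create, PUT = update/replace, DELETE = remove
This operation is a read.
GET


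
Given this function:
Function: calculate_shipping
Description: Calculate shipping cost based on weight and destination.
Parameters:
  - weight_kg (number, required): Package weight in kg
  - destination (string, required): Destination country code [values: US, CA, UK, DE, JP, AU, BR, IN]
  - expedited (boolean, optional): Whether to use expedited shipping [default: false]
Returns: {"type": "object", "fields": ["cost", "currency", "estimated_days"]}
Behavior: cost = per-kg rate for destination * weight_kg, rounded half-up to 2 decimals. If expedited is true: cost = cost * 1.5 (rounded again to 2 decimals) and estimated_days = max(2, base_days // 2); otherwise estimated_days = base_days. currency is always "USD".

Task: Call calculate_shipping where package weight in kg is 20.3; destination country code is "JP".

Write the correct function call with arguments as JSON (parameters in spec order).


Mapping each described value to its parameter name:
  'Package weight in kg' -> weight_kg = 20.3
  'Destination country code' -> destination = "JP"
calculate_shipping({"weight_kg": 20.3, "destination": "JP"})


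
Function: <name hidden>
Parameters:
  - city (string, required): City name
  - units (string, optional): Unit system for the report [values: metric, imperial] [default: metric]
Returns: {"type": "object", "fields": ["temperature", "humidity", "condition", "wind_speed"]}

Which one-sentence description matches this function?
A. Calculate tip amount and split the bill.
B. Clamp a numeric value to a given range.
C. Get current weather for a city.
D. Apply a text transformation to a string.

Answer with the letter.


Parameters city, units and return ["temperature", "humidity", "condition", "wind_speed"] fit: Get current weather for a city.
C


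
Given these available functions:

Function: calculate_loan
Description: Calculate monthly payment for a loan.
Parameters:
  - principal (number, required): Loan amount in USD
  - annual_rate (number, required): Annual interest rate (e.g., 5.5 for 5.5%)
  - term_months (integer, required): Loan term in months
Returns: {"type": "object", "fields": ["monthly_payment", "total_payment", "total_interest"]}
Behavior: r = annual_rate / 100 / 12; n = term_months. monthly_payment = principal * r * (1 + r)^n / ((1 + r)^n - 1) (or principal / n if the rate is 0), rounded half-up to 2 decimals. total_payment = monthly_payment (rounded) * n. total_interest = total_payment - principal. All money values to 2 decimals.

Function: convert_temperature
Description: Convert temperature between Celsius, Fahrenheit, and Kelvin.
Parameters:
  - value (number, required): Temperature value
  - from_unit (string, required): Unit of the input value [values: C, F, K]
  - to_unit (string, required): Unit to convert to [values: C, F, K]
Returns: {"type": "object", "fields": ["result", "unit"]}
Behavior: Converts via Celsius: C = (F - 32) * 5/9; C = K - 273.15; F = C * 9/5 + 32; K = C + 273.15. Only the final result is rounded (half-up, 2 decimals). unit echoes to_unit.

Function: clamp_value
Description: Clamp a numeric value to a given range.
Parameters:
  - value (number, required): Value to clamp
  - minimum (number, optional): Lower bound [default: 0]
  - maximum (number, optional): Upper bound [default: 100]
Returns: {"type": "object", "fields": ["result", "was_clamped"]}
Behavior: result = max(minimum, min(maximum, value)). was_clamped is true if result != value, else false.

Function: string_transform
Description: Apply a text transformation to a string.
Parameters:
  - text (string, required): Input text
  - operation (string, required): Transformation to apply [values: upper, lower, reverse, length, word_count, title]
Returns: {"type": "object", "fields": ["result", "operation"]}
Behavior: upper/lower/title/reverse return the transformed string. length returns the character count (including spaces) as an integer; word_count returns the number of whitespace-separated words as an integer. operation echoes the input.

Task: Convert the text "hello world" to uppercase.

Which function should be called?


The task needs a function whose description is: Apply a text transformation to a string.
string_transform


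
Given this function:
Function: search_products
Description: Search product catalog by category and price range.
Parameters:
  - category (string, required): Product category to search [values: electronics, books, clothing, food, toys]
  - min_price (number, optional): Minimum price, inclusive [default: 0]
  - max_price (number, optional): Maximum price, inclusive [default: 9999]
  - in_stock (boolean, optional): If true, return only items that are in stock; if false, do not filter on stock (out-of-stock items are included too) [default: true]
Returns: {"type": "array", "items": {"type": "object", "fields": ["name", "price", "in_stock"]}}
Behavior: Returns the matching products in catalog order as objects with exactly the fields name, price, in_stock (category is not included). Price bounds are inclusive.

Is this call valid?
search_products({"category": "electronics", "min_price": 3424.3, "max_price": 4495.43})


Checking all required parameters present and types match... All valid.
Valid


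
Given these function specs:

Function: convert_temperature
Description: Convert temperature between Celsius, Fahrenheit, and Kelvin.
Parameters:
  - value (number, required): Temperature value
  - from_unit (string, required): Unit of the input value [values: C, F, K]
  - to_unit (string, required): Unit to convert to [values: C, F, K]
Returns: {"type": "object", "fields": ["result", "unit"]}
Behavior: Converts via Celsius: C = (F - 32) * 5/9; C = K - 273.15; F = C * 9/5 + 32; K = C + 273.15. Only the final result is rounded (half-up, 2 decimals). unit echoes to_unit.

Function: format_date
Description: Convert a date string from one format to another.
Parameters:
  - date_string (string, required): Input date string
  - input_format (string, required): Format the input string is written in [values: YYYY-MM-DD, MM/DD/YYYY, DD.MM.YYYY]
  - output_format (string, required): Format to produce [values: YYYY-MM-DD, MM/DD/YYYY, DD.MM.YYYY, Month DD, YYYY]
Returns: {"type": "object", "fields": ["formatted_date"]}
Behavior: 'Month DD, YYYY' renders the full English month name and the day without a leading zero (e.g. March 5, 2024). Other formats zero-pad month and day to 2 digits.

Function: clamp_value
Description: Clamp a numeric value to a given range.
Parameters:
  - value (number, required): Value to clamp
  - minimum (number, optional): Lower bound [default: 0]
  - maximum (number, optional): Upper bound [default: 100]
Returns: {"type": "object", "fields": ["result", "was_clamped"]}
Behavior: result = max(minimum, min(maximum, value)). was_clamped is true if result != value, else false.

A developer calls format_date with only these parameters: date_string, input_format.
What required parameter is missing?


Required parameters: date_string, input_format, output_format
Provided: date_string, input_format
Missing: output_format
output_format


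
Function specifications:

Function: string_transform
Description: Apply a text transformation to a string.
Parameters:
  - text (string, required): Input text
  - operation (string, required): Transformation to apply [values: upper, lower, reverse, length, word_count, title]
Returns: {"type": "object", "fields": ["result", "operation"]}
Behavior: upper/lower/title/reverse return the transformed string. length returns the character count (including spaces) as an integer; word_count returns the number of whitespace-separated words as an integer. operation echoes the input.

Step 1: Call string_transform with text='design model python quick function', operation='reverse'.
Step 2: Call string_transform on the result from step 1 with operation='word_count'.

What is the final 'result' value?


Step 1: string_transform(text='design model python quick function', operation='reverse')
  -> result = 'noitcnuf kciuq nohtyp ledom ngised'
Step 2: string_transform(text='noitcnuf kciuq nohtyp ledom ngised', operation='word_count')
  words: noitcnuf, kciuq, nohtyp, ledom, ngised -> 5
  -> result = 5
5
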